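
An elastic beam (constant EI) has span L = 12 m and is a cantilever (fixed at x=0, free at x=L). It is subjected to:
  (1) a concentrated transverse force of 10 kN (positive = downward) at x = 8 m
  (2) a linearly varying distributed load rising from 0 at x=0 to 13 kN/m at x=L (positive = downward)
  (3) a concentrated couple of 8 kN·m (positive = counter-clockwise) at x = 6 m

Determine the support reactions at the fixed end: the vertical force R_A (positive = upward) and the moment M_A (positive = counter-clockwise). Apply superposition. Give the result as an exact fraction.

R_A = 88 kN, M_A = 696 kN·m

Load 1 — point force P=10 kN at a=8 m (b=L-a=4):
  R_A = P = 10 kN
  M_A = Pa = 10·8 = 80 kN·m
Load 2 — triangular load w₀=13 kN/m (0→w₀ over full span):
  R_A = w₀L/2 = 13·12/2 = 78 kN
  M_A = w₀L²/3 = 13·12²/3 = 624 kN·m
Load 3 — applied couple M₀=8 kN·m at a=6 m (b=L-a=6):
  R_A = 0 kN
  M_A = -M₀ = -8 kN·m
Superposition: R_A = 88 kN, M_A = 696 kN·m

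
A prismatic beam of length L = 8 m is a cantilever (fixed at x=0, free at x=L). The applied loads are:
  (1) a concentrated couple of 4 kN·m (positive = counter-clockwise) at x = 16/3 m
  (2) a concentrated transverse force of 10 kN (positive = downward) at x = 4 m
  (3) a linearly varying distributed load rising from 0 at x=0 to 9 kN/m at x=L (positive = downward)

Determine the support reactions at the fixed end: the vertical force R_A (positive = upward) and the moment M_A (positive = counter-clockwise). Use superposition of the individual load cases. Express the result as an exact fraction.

Load 1 — applied couple M₀=4 kN·m at a=16/3 m (b=L-a=8/3):
  R_A = 0 kN
  M_A = -M₀ = -4 kN·m
Load 2 — point force P=10 kN at a=4 m (b=L-a=4):
  R_A = P = 10 kN
  M_A = Pa = 10·4 = 40 kN·m
Load 3 — triangular load w₀=9 kN/m (0→w₀ over full span):
  R_A = w₀L/2 = 9·8/2 = 36 kN
  M_A = w₀L²/3 = 9·8²/3 = 192 kN·m
Superposition: R_A = 46 kN, M_A = 228 kN·m

R_A = 46 kN, M_A = 228 kN·m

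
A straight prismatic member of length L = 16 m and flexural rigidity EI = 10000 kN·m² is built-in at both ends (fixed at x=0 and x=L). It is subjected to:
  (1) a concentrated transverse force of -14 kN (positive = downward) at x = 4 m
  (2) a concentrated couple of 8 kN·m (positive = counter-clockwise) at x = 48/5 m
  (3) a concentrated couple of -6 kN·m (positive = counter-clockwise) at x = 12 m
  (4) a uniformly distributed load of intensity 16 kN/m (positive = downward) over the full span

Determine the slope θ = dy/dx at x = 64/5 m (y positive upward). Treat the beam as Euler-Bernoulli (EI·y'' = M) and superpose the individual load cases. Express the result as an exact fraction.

θ(64/5) = 19404/390625 rad

Load 1 — point force P=-14 kN at a=4 m (b=L-a=12):
  θ_1 = Pa²(L-x)(2bL-(3b+a)(L-x))/(2L³EI)  [x>a] = (-14)·4²·(16-(64/5))·(2·12·16-(3·12+4)·(16-(64/5)))/(2·16³·10000) = -7/3125 rad
Load 2 — applied couple M₀=8 kN·m at a=48/5 m (b=L-a=32/5):
  θ_2 = (R_Ax²/2 - M_Ax - M₀(x-a))/EI  [x>a] with R_A=18/25, M_A=64/25 = ((18/25)·(64/5)²/2 - (64/25)·(64/5) - 8·((64/5)-(48/5)))/10000 = 24/390625 rad
Load 3 — applied couple M₀=-6 kN·m at a=12 m (b=L-a=4):
  θ_3 = (R_Ax²/2 - M_Ax - M₀(x-a))/EI  [x>a] with R_A=-27/64, M_A=-15/8 = ((-27/64)·(64/5)²/2 - (-15/8)·(64/5) - (-6)·((64/5)-12))/10000 = -9/15625 rad
Load 4 — uniform load w=16 kN/m over full span:
  θ_4 = -wx(L-x)(L-2x)/(12EI) = -16·(64/5)·(16-(64/5))·(16-2·(64/5))/(12·10000) = 4096/78125 rad
Superposition: θ = Σ θ_i = 19404/390625 rad ≈ 0.049674 rad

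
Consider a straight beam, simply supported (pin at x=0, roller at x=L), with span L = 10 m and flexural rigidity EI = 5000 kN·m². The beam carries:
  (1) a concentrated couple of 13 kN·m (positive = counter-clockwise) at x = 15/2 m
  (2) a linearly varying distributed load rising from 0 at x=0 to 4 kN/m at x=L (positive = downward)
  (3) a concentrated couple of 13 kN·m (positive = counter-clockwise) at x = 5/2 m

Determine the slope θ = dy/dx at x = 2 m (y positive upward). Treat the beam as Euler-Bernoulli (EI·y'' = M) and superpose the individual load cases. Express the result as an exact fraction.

Load 1 — applied couple M₀=13 kN·m at a=15/2 m (b=L-a=5/2):
  θ_1 = (M₀x²/(2L)+C₁)/EI  [x≤a] with C₁=M₀(3b²-L²)/(6L)=-845/48 = (13·2²/(2·10)+(-845/48))/5000 = -3601/1200000 rad
Load 2 — triangular load w₀=4 kN/m (0→w₀ over full span):
  θ_2 = -w₀(7L⁴-30L²x²+15x⁴)/(360LEI) = -4·(7·10⁴-30·10²·2²+15·2⁴)/(360·10·5000) = -364/28125 rad
Load 3 — applied couple M₀=13 kN·m at a=5/2 m (b=L-a=15/2):
  θ_3 = (M₀x²/(2L)+C₁)/EI  [x≤a] with C₁=M₀(3b²-L²)/(6L)=715/48 = (13·2²/(2·10)+(715/48))/5000 = 4199/1200000 rad
Superposition: θ = Σ θ_i = -22399/1800000 rad ≈ -0.012444 rad

θ(2) = -22399/1800000 rad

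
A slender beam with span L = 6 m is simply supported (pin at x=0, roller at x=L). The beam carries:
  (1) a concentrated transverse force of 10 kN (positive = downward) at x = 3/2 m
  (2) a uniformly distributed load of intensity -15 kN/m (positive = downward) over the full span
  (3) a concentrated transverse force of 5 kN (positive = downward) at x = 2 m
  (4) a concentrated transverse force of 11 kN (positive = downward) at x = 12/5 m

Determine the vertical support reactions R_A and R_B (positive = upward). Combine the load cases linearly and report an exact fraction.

Load 1 — point force P=10 kN at a=3/2 m (b=L-a=9/2):
  R_A = Pb/L = 10·(9/2)/6 = 15/2 kN
  R_B = Pa/L = 10·(3/2)/6 = 5/2 kN
Load 2 — uniform load w=-15 kN/m over full span:
  R_A = wL/2 = (-15)·6/2 = -45 kN
  R_B = wL/2 = (-15)·6/2 = -45 kN
Load 3 — point force P=5 kN at a=2 m (b=L-a=4):
  R_A = Pb/L = 5·4/6 = 10/3 kN
  R_B = Pa/L = 5·2/6 = 5/3 kN
Load 4 — point force P=11 kN at a=12/5 m (b=L-a=18/5):
  R_A = Pb/L = 11·(18/5)/6 = 33/5 kN
  R_B = Pa/L = 11·(12/5)/6 = 22/5 kN
Superposition: R_A = -827/30 kN, R_B = -1093/30 kN

R_A = -827/30 kN, R_B = -1093/30 kN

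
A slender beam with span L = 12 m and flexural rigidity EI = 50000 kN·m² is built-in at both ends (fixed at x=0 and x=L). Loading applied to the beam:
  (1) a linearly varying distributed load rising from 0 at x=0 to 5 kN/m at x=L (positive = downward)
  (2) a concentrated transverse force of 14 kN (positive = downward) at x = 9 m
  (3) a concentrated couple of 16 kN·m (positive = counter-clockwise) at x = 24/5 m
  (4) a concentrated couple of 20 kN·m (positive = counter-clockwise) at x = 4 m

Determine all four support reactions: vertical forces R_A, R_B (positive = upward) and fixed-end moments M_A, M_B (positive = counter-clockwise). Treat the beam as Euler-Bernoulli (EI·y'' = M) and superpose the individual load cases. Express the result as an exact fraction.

R_A = 55187/3600 kN, M_A = 6759/200 kN·m, R_B = 103213/3600 kN, M_B = -28703/600 kN·m

Load 1 — triangular load w₀=5 kN/m (0→w₀ over full span):
  R_A = 3w₀L/20 = 3·5·12/20 = 9 kN
  M_A = w₀L²/30 = 5·12²/30 = 24 kN·m
  R_B = 7w₀L/20 = 7·5·12/20 = 21 kN
  M_B = -w₀L²/20 = -5·12²/20 = -36 kN·m
Load 2 — point force P=14 kN at a=9 m (b=L-a=3):
  R_A = Pb²(3a+b)/L³ = 14·3²·(3·9+3)/12³ = 35/16 kN
  M_A = Pab²/L² = 14·9·3²/12² = 63/8 kN·m
  R_B = Pa²(a+3b)/L³ = 14·9²·(9+3·3)/12³ = 189/16 kN
  M_B = -Pa²b/L² = -14·9²·3/12² = -189/8 kN·m
Load 3 — applied couple M₀=16 kN·m at a=24/5 m (b=L-a=36/5):
  R_A = 6M₀ab/L³ = 6·16·(24/5)·(36/5)/12³ = 48/25 kN
  M_A = M₀b(2a-b)/L² = 16·(36/5)·(2·(24/5)-(36/5))/12² = 48/25 kN·m
  R_B = -6M₀ab/L³ = -6·16·(24/5)·(36/5)/12³ = -48/25 kN
  M_B = M₀a(2b-a)/L² = 16·(24/5)·(2·(36/5)-(24/5))/12² = 128/25 kN·m
Load 4 — applied couple M₀=20 kN·m at a=4 m (b=L-a=8):
  R_A = 6M₀ab/L³ = 6·20·4·8/12³ = 20/9 kN
  M_A = M₀b(2a-b)/L² = 20·8·(2·4-8)/12² = 0 kN·m
  R_B = -6M₀ab/L³ = -6·20·4·8/12³ = -20/9 kN
  M_B = M₀a(2b-a)/L² = 20·4·(2·8-4)/12² = 20/3 kN·m
Superposition: R_A = 55187/3600 kN, M_A = 6759/200 kN·m, R_B = 103213/3600 kN, M_B = -28703/600 kN·m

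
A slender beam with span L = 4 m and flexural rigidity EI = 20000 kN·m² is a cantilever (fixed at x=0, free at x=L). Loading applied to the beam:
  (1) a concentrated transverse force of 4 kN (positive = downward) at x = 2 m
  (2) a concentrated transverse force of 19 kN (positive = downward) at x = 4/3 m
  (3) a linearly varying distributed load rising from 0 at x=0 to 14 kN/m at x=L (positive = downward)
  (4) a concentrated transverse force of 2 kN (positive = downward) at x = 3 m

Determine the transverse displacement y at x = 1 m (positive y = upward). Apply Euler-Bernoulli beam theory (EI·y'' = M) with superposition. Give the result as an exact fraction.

y(1) = -11567/4800000 m

Load 1 — point force P=4 kN at a=2 m (b=L-a=2):
  y_1 = -Px²(3a-x)/(6EI)  [x≤a] = -4·1²·(3·2-1)/(6·20000) = -1/6000 m
Load 2 — point force P=19 kN at a=4/3 m (b=L-a=8/3):
  y_2 = -Px²(3a-x)/(6EI)  [x≤a] = -19·1²·(3·(4/3)-1)/(6·20000) = -19/40000 m
Load 3 — triangular load w₀=14 kN/m (0→w₀ over full span):
  y_3 = (w₀Lx³/12-w₀L²x²/6-w₀x⁵/(120L))/EI = (14·4·1³/12-14·4²·1²/6-14·1⁵/(120·4))/20000 = -7847/4800000 m
Load 4 — point force P=2 kN at a=3 m (b=L-a=1):
  y_4 = -Px²(3a-x)/(6EI)  [x≤a] = -2·1²·(3·3-1)/(6·20000) = -1/7500 m
Superposition: y = Σ y_i = -11567/4800000 m ≈ -0.002410 m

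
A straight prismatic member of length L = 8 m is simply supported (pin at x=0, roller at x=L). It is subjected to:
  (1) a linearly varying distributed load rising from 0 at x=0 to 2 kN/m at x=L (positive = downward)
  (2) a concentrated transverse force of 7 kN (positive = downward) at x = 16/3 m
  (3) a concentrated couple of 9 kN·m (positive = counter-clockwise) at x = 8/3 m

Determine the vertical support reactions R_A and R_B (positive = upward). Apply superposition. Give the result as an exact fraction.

R_A = 49/8 kN, R_B = 71/8 kN

Load 1 — triangular load w₀=2 kN/m (0→w₀ over full span):
  R_A = w₀L/6 = 2·8/6 = 8/3 kN
  R_B = w₀L/3 = 2·8/3 = 16/3 kN
Load 2 — point force P=7 kN at a=16/3 m (b=L-a=8/3):
  R_A = Pb/L = 7·(8/3)/8 = 7/3 kN
  R_B = Pa/L = 7·(16/3)/8 = 14/3 kN
Load 3 — applied couple M₀=9 kN·m at a=8/3 m (b=L-a=16/3):
  R_A = M₀/L = 9/8 kN
  R_B = -M₀/L = -9/8 kN
Superposition: R_A = 49/8 kN, R_B = 71/8 kN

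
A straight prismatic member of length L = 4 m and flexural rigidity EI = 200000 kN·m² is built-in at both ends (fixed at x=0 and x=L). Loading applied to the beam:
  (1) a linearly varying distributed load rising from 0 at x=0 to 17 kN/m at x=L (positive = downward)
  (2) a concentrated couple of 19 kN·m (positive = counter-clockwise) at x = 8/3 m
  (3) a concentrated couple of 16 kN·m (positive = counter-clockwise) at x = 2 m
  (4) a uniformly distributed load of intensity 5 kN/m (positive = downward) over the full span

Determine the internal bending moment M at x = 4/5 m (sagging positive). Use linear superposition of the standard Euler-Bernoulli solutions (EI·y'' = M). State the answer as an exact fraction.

M(4/5) = -751/375 kN·m

Load 1 — triangular load w₀=17 kN/m (0→w₀ over full span):
  M_1 = 3w₀Lx/20 - w₀L²/30 - w₀x³/(6L) = 3·17·4·(4/5)/20 - 17·4²/30 - 17·(4/5)³/(6·4) = -476/375 kN·m
Load 2 — applied couple M₀=19 kN·m at a=8/3 m (b=L-a=4/3):
  M_2 = R_Ax - M_A  [x≤a] with R_A=19/3, M_A=19/3 = (19/3)·(4/5) - (19/3) = -19/15 kN·m
Load 3 — applied couple M₀=16 kN·m at a=2 m (b=L-a=2):
  M_3 = R_Ax - M_A  [x≤a] with R_A=6, M_A=4 = 6·(4/5) - 4 = 4/5 kN·m
Load 4 — uniform load w=5 kN/m over full span:
  M_4 = wLx/2 - wL²/12 - wx²/2 = 5·4·(4/5)/2 - 5·4²/12 - 5·(4/5)²/2 = -4/15 kN·m
Superposition: M = Σ M_i = -751/375 kN·m ≈ -2.002667 kN·m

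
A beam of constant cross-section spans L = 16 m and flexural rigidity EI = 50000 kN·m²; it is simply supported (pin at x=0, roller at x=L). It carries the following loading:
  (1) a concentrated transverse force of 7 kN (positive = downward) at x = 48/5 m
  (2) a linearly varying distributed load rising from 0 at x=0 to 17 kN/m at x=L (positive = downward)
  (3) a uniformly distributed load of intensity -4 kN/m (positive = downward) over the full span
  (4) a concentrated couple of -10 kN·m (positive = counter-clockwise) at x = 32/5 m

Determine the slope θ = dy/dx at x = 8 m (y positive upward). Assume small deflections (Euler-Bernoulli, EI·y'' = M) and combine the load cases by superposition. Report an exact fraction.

θ(8) = -28549/14062500 rad

Load 1 — point force P=7 kN at a=48/5 m (b=L-a=32/5):
  θ_1 = -Pb(L²-b²-3x²)/(6LEI)  [x≤a] = -7·(32/5)·(16²-(32/5)²-3·8²)/(6·16·50000) = -84/390625 rad
Load 2 — triangular load w₀=17 kN/m (0→w₀ over full span):
  θ_2 = -w₀(7L⁴-30L²x²+15x⁴)/(360LEI) = -17·(7·16⁴-30·16²·8²+15·8⁴)/(360·16·50000) = -238/140625 rad
Load 3 — uniform load w=-4 kN/m over full span:
  θ_3 = -w(L³-6Lx²+4x³)/(24EI) = -(-4)·(16³-6·16·8²+4·8³)/(24·50000) = 0 rad
Load 4 — applied couple M₀=-10 kN·m at a=32/5 m (b=L-a=48/5):
  θ_4 = (M₀x²/(2L)-M₀(x-a)+C₁)/EI  [x>a] with C₁=M₀(3b²-L²)/(6L)=-32/15 = ((-10)·8²/(2·16)-(-10)·(8-(32/5))+(-32/15))/50000 = -23/187500 rad
Superposition: θ = Σ θ_i = -28549/14062500 rad ≈ -0.002030 rad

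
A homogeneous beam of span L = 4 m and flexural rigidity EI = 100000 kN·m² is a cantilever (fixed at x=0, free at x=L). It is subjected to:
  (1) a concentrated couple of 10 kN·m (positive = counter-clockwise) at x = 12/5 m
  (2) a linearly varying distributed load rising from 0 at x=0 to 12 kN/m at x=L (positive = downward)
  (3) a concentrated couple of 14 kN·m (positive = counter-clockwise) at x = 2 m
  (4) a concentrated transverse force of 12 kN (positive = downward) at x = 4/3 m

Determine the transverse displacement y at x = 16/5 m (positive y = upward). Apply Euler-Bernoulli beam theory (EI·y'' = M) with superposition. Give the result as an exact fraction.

Load 1 — applied couple M₀=10 kN·m at a=12/5 m (b=L-a=8/5):
  y_1 = M₀a(2x-a)/(2EI)  [x>a] = 10·(12/5)·(2·(16/5)-(12/5))/(2·100000) = 3/6250 m
Load 2 — triangular load w₀=12 kN/m (0→w₀ over full span):
  y_2 = (w₀Lx³/12-w₀L²x²/6-w₀x⁵/(120L))/EI = (12·4·(16/5)³/12-12·4²·(16/5)²/6-12·(16/5)⁵/(120·4))/100000 = -100096/48828125 m
Load 3 — applied couple M₀=14 kN·m at a=2 m (b=L-a=2):
  y_3 = M₀a(2x-a)/(2EI)  [x>a] = 14·2·(2·(16/5)-2)/(2·100000) = 77/125000 m
Load 4 — point force P=12 kN at a=4/3 m (b=L-a=8/3):
  y_4 = -Pa²(3x-a)/(6EI)  [x>a] = -12·(4/3)²·(3·(16/5)-(4/3))/(6·100000) = -124/421875 m
Superposition: y = Σ y_i = -13161361/10546875000 m ≈ -0.001248 m

y(16/5) = -13161361/10546875000 m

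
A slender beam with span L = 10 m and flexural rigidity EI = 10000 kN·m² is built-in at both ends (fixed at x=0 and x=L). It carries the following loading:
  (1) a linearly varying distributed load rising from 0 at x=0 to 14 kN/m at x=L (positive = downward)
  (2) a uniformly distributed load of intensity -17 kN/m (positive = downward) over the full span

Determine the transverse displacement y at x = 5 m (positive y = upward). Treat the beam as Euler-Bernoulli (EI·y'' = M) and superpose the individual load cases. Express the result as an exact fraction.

y(5) = 5/192 m

Load 1 — triangular load w₀=14 kN/m (0→w₀ over full span):
  y_1 = -w₀x²(L-x)²(x+2L)/(120LEI) = -14·5²·(10-5)²·(5+2·10)/(120·10·10000) = -7/384 m
Load 2 — uniform load w=-17 kN/m over full span:
  y_2 = -wx²(L-x)²/(24EI) = -(-17)·5²·(10-5)²/(24·10000) = 17/384 m
Superposition: y = Σ y_i = 5/192 m ≈ 0.026042 m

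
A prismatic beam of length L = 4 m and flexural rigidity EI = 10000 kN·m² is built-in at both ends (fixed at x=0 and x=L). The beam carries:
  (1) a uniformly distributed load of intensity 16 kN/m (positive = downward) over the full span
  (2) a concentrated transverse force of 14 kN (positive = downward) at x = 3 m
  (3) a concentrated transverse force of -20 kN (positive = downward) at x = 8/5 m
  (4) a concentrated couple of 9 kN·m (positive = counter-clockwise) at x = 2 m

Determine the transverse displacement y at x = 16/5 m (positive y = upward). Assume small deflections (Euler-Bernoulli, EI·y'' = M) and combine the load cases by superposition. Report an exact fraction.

Load 1 — uniform load w=16 kN/m over full span:
  y_1 = -wx²(L-x)²/(24EI) = -16·(16/5)²·(4-(16/5))²/(24·10000) = -512/1171875 m
Load 2 — point force P=14 kN at a=3 m (b=L-a=1):
  y_2 = -Pa²(L-x)²(3bL-(3b+a)(L-x))/(6L³EI)  [x>a] = -14·3²·(4-(16/5))²·(3·1·4-(3·1+3)·(4-(16/5)))/(6·4³·10000) = -189/1250000 m
Load 3 — point force P=-20 kN at a=8/5 m (b=L-a=12/5):
  y_3 = -Pa²(L-x)²(3bL-(3b+a)(L-x))/(6L³EI)  [x>a] = -(-20)·(8/5)²·(4-(16/5))²·(3·(12/5)·4-(3·(12/5)+(8/5))·(4-(16/5)))/(6·4³·10000) = 1088/5859375 m
Load 4 — applied couple M₀=9 kN·m at a=2 m (b=L-a=2):
  y_4 = (R_Ax³/6 - M_Ax²/2 - M₀(x-a)²/2)/EI  [x>a] with R_A=27/8, M_A=9/4 = ((27/8)·(16/5)³/6 - (9/4)·(16/5)²/2 - 9·((16/5)-2)²/2)/10000 = 27/625000 m
Superposition: y = Σ y_i = -33677/93750000 m ≈ -0.000359 m

y(16/5) = -33677/93750000 m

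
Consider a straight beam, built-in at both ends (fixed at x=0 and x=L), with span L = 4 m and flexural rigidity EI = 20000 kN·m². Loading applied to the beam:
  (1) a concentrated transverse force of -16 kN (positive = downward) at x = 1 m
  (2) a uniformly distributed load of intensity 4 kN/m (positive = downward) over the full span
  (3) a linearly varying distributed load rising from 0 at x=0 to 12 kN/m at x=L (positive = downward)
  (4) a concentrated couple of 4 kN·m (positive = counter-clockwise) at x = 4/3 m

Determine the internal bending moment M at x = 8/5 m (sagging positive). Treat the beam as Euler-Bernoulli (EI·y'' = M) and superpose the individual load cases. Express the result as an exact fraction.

Load 1 — point force P=-16 kN at a=1 m (b=L-a=3):
  M_1 = Pa²(a+3b)(L-x)/L³ - Pa²b/L²  [x>a] = (-16)·1²·(1+3·3)·(4-(8/5))/4³ - (-16)·1²·3/4² = -3 kN·m
Load 2 — uniform load w=4 kN/m over full span:
  M_2 = wLx/2 - wL²/12 - wx²/2 = 4·4·(8/5)/2 - 4·4²/12 - 4·(8/5)²/2 = 176/75 kN·m
Load 3 — triangular load w₀=12 kN/m (0→w₀ over full span):
  M_3 = 3w₀Lx/20 - w₀L²/30 - w₀x³/(6L) = 3·12·4·(8/5)/20 - 12·4²/30 - 12·(8/5)³/(6·4) = 384/125 kN·m
Load 4 — applied couple M₀=4 kN·m at a=4/3 m (b=L-a=8/3):
  M_4 = R_Ax - M_A - M₀  [x>a] with R_A=4/3, M_A=0 = (4/3)·(8/5) - 0 - 4 = -28/15 kN·m
Superposition: M = Σ M_i = 69/125 kN·m ≈ 0.552000 kN·m

M(8/5) = 69/125 kN·m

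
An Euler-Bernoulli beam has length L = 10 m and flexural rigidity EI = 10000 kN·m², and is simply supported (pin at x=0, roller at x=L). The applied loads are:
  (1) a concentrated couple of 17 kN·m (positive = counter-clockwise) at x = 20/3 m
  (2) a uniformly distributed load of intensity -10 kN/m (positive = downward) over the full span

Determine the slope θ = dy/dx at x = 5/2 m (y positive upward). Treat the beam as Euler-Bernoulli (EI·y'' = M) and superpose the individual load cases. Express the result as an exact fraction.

θ(5/2) = 7859/288000 rad

Load 1 — applied couple M₀=17 kN·m at a=20/3 m (b=L-a=10/3):
  θ_1 = (M₀x²/(2L)+C₁)/EI  [x≤a] with C₁=M₀(3b²-L²)/(6L)=-170/9 = (17·(5/2)²/(2·10)+(-170/9))/10000 = -391/288000 rad
Load 2 — uniform load w=-10 kN/m over full span:
  θ_2 = -w(L³-6Lx²+4x³)/(24EI) = -(-10)·(10³-6·10·(5/2)²+4·(5/2)³)/(24·10000) = 11/384 rad
Superposition: θ = Σ θ_i = 7859/288000 rad ≈ 0.027288 rad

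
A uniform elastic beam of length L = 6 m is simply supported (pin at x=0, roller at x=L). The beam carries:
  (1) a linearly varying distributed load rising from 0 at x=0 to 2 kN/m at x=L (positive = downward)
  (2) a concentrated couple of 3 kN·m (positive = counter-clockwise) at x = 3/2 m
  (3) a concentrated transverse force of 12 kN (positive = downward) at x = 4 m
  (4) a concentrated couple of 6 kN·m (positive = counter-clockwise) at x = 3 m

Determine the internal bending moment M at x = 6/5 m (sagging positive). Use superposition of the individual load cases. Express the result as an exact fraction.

M(6/5) = 1113/125 kN·m

Load 1 — triangular load w₀=2 kN/m (0→w₀ over full span):
  M_1 = w₀Lx/6 - w₀x³/(6L) = 2·6·(6/5)/6 - 2·(6/5)³/(6·6) = 288/125 kN·m
Load 2 — applied couple M₀=3 kN·m at a=3/2 m (b=L-a=9/2):
  M_2 = M₀x/L  [x≤a] = 3·(6/5)/6 = 3/5 kN·m
Load 3 — point force P=12 kN at a=4 m (b=L-a=2):
  M_3 = Pbx/L  [x≤a] = 12·2·(6/5)/6 = 24/5 kN·m
Load 4 — applied couple M₀=6 kN·m at a=3 m (b=L-a=3):
  M_4 = M₀x/L  [x≤a] = 6·(6/5)/6 = 6/5 kN·m
Superposition: M = Σ M_i = 1113/125 kN·m ≈ 8.904000 kN·m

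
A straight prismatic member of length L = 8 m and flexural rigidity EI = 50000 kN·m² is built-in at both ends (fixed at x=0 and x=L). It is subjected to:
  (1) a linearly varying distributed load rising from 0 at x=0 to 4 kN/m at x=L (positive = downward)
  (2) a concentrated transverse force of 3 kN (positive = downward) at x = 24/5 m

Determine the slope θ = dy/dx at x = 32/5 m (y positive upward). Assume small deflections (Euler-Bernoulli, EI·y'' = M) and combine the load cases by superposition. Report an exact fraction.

Load 1 — triangular load w₀=4 kN/m (0→w₀ over full span):
  θ_1 = -w₀(2x(L-x)(L-2x)(x+2L)+x²(L-x)²)/(120LEI) = -4·(2·(32/5)·(8-(32/5))·(8-2·(32/5))·((32/5)+2·8)+(32/5)²·(8-(32/5))²)/(120·8·50000) = 1024/5859375 rad
Load 2 — point force P=3 kN at a=24/5 m (b=L-a=16/5):
  θ_2 = Pa²(L-x)(2bL-(3b+a)(L-x))/(2L³EI)  [x>a] = 3·(24/5)²·(8-(32/5))·(2·(16/5)·8-(3·(16/5)+(24/5))·(8-(32/5)))/(2·8³·50000) = 594/9765625 rad
Superposition: θ = Σ θ_i = 6902/29296875 rad ≈ 0.000236 rad

θ(32/5) = 6902/29296875 rad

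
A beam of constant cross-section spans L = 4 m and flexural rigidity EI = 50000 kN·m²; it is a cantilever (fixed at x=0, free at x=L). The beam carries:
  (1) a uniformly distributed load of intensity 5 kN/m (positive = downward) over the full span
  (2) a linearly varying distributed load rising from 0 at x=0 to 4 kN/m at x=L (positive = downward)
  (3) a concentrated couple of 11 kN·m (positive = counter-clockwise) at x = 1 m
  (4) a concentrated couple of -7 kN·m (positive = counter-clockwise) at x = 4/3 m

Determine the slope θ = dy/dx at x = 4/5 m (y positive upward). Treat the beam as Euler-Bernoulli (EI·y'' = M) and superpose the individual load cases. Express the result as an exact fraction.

Load 1 — uniform load w=5 kN/m over full span:
  θ_1 = -wx(x²-3Lx+3L²)/(6EI) = -5·(4/5)·((4/5)²-3·4·(4/5)+3·4²)/(6·50000) = -122/234375 rad
Load 2 — triangular load w₀=4 kN/m (0→w₀ over full span):
  θ_2 = (w₀Lx²/4-w₀L²x/3-w₀x⁴/(24L))/EI = (4·4·(4/5)²/4-4·4²·(4/5)/3-4·(4/5)⁴/(24·4))/50000 = -1702/5859375 rad
Load 3 — applied couple M₀=11 kN·m at a=1 m (b=L-a=3):
  θ_3 = M₀x/EI  [x≤a] = 11·(4/5)/50000 = 11/62500 rad
Load 4 — applied couple M₀=-7 kN·m at a=4/3 m (b=L-a=8/3):
  θ_4 = M₀x/EI  [x≤a] = (-7)·(4/5)/50000 = -7/62500 rad
Superposition: θ = Σ θ_i = -1459/1953125 rad ≈ -0.000747 rad

θ(4/5) = -1459/1953125 rad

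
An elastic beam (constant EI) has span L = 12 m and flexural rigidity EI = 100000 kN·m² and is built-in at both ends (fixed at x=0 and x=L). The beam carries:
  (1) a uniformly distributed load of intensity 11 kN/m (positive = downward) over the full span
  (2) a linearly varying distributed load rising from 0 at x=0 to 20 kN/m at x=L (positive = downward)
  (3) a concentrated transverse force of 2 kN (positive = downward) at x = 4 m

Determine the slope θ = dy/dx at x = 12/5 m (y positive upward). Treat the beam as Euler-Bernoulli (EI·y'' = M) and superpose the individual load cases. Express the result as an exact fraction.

Load 1 — uniform load w=11 kN/m over full span:
  θ_1 = -wx(L-x)(L-2x)/(12EI) = -11·(12/5)·(12-(12/5))·(12-2·(12/5))/(12·100000) = -594/390625 rad
Load 2 — triangular load w₀=20 kN/m (0→w₀ over full span):
  θ_2 = -w₀(2x(L-x)(L-2x)(x+2L)+x²(L-x)²)/(120LEI) = -20·(2·(12/5)·(12-(12/5))·(12-2·(12/5))·((12/5)+2·12)+(12/5)²·(12-(12/5))²)/(120·12·100000) = -504/390625 rad
Load 3 — point force P=2 kN at a=4 m (b=L-a=8):
  θ_3 = -Pb²x(2aL-(3a+b)x)/(2L³EI)  [x≤a] = -2·8²·(12/5)·(2·4·12-(3·4+8)·(12/5))/(2·12³·100000) = -2/46875 rad
Superposition: θ = Σ θ_i = -3344/1171875 rad ≈ -0.002854 rad

θ(12/5) = -3344/1171875 rad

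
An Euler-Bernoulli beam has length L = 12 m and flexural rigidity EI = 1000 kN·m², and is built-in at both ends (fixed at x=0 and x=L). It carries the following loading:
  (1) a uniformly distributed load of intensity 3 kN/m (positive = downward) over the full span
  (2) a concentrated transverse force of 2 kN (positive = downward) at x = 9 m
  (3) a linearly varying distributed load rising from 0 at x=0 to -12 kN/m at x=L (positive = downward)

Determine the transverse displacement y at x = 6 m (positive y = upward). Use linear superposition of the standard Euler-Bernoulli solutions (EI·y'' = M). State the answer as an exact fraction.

Load 1 — uniform load w=3 kN/m over full span:
  y_1 = -wx²(L-x)²/(24EI) = -3·6²·(12-6)²/(24·1000) = -81/500 m
Load 2 — point force P=2 kN at a=9 m (b=L-a=3):
  y_2 = -Pb²x²(3aL-(3a+b)x)/(6L³EI)  [x≤a] = -2·3²·6²·(3·9·12-(3·9+3)·6)/(6·12³·1000) = -9/1000 m
Load 3 — triangular load w₀=-12 kN/m (0→w₀ over full span):
  y_3 = -w₀x²(L-x)²(x+2L)/(120LEI) = -(-12)·6²·(12-6)²·(6+2·12)/(120·12·1000) = 81/250 m
Superposition: y = Σ y_i = 153/1000 m ≈ 0.153000 m

y(6) = 153/1000 m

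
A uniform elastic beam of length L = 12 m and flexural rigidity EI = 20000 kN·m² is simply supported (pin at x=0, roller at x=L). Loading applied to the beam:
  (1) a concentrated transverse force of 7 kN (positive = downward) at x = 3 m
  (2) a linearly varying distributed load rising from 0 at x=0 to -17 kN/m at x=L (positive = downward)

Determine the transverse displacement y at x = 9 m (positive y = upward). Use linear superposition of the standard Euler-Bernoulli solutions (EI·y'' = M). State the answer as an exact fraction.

Load 1 — point force P=7 kN at a=3 m (b=L-a=9):
  y_1 = -Pa(L-x)(2Lx-a²-x²)/(6LEI)  [x>a] = -7·3·(12-9)·(2·12·9-3²-9²)/(6·12·20000) = -441/80000 m
Load 2 — triangular load w₀=-17 kN/m (0→w₀ over full span):
  y_2 = -w₀x(7L⁴-10L²x²+3x⁴)/(360LEI) = -(-17)·9·(7·12⁴-10·12²·9²+3·9⁴)/(360·12·20000) = 54621/640000 m
Superposition: y = Σ y_i = 51093/640000 m ≈ 0.079833 m

y(9) = 51093/640000 m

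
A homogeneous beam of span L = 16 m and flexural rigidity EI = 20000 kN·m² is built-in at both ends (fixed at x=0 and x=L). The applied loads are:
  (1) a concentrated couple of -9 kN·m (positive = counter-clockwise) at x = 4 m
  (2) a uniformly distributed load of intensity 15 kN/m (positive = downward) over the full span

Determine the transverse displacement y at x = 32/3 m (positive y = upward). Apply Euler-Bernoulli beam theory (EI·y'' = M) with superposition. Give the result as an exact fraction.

Load 1 — applied couple M₀=-9 kN·m at a=4 m (b=L-a=12):
  y_1 = (R_Ax³/6 - M_Ax²/2 - M₀(x-a)²/2)/EI  [x>a] with R_A=-81/128, M_A=27/16 = ((-81/128)·(32/3)³/6 - (27/16)·(32/3)²/2 - (-9)·((32/3)-4)²/2)/20000 = -3/2500 m
Load 2 — uniform load w=15 kN/m over full span:
  y_2 = -wx²(L-x)²/(24EI) = -15·(32/3)²·(16-(32/3))²/(24·20000) = -1024/10125 m
Superposition: y = Σ y_i = -20723/202500 m ≈ -0.102336 m

y(32/3) = -20723/202500 m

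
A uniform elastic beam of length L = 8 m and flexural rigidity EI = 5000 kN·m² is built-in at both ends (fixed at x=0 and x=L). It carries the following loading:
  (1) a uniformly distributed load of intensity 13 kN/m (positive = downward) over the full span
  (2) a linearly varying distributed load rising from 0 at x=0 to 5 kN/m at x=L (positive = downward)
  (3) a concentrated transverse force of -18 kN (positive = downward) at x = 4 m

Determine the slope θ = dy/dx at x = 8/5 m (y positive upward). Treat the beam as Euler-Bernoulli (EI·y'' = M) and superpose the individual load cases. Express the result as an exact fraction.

Load 1 — uniform load w=13 kN/m over full span:
  θ_1 = -wx(L-x)(L-2x)/(12EI) = -13·(8/5)·(8-(8/5))·(8-2·(8/5))/(12·5000) = -832/78125 rad
Load 2 — triangular load w₀=5 kN/m (0→w₀ over full span):
  θ_2 = -w₀(2x(L-x)(L-2x)(x+2L)+x²(L-x)²)/(120LEI) = -5·(2·(8/5)·(8-(8/5))·(8-2·(8/5))·((8/5)+2·8)+(8/5)²·(8-(8/5))²)/(120·8·5000) = -448/234375 rad
Load 3 — point force P=-18 kN at a=4 m (b=L-a=4):
  θ_3 = -Pb²x(2aL-(3a+b)x)/(2L³EI)  [x≤a] = -(-18)·4²·(8/5)·(2·4·8-(3·4+4)·(8/5))/(2·8³·5000) = 54/15625 rad
Superposition: θ = Σ θ_i = -2134/234375 rad ≈ -0.009105 rad

θ(8/5) = -2134/234375 rad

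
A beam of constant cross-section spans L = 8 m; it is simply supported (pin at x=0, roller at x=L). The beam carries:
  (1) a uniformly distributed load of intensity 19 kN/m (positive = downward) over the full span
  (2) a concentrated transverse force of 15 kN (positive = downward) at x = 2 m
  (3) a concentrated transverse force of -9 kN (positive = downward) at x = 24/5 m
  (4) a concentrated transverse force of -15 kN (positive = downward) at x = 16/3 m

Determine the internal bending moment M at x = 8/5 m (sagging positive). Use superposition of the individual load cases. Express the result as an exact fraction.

Load 1 — uniform load w=19 kN/m over full span:
  M_1 = wx(L-x)/2 = 19·(8/5)·(8-(8/5))/2 = 2432/25 kN·m
Load 2 — point force P=15 kN at a=2 m (b=L-a=6):
  M_2 = Pbx/L  [x≤a] = 15·6·(8/5)/8 = 18 kN·m
Load 3 — point force P=-9 kN at a=24/5 m (b=L-a=16/5):
  M_3 = Pbx/L  [x≤a] = (-9)·(16/5)·(8/5)/8 = -144/25 kN·m
Load 4 — point force P=-15 kN at a=16/3 m (b=L-a=8/3):
  M_4 = Pbx/L  [x≤a] = (-15)·(8/3)·(8/5)/8 = -8 kN·m
Superposition: M = Σ M_i = 2538/25 kN·m ≈ 101.520000 kN·m

M(8/5) = 2538/25 kN·m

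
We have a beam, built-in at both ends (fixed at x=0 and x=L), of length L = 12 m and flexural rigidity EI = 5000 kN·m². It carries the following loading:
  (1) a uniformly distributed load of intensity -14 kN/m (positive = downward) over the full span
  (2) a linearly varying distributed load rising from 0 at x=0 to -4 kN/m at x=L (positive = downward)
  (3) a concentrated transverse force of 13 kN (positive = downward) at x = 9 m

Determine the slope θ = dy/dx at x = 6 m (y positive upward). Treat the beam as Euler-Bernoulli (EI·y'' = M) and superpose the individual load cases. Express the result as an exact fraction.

θ(6) = -297/400000 rad

Load 1 — uniform load w=-14 kN/m over full span:
  θ_1 = -wx(L-x)(L-2x)/(12EI) = -(-14)·6·(12-6)·(12-2·6)/(12·5000) = 0 rad
Load 2 — triangular load w₀=-4 kN/m (0→w₀ over full span):
  θ_2 = -w₀(2x(L-x)(L-2x)(x+2L)+x²(L-x)²)/(120LEI) = -(-4)·(2·6·(12-6)·(12-2·6)·(6+2·12)+6²·(12-6)²)/(120·12·5000) = 9/12500 rad
Load 3 — point force P=13 kN at a=9 m (b=L-a=3):
  θ_3 = -Pb²x(2aL-(3a+b)x)/(2L³EI)  [x≤a] = -13·3²·6·(2·9·12-(3·9+3)·6)/(2·12³·5000) = -117/80000 rad
Superposition: θ = Σ θ_i = -297/400000 rad ≈ -0.000742 rad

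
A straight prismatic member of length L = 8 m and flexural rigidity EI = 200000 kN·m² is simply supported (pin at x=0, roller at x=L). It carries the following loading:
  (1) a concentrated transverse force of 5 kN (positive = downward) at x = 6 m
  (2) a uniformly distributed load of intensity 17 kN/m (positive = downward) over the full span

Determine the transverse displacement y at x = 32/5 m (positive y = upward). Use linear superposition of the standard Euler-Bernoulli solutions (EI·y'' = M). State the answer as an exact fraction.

Load 1 — point force P=5 kN at a=6 m (b=L-a=2):
  y_1 = -Pa(L-x)(2Lx-a²-x²)/(6LEI)  [x>a] = -5·6·(8-(32/5))·(2·8·(32/5)-6²-(32/5)²)/(6·8·200000) = -159/1250000 m
Load 2 — uniform load w=17 kN/m over full span:
  y_2 = -wx(L³-2Lx²+x³)/(24EI) = -17·(32/5)·(8³-2·8·(32/5)²+(32/5)³)/(24·200000) = -15776/5859375 m
Superposition: y = Σ y_i = -264341/93750000 m ≈ -0.002820 m

y(32/5) = -264341/93750000 m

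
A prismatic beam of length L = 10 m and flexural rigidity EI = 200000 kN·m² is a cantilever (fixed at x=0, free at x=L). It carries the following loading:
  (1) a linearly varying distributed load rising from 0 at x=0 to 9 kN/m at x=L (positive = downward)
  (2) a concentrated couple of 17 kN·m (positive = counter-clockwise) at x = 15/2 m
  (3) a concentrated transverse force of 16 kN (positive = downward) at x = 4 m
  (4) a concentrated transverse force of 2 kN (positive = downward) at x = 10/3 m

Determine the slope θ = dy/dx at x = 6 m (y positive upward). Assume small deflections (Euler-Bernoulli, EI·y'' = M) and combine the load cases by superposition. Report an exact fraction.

θ(6) = -48407/9000000 rad

Load 1 — triangular load w₀=9 kN/m (0→w₀ over full span):
  θ_1 = (w₀Lx²/4-w₀L²x/3-w₀x⁴/(24L))/EI = (9·10·6²/4-9·10²·6/3-9·6⁴/(24·10))/200000 = -5193/1000000 rad
Load 2 — applied couple M₀=17 kN·m at a=15/2 m (b=L-a=5/2):
  θ_2 = M₀x/EI  [x≤a] = 17·6/200000 = 51/100000 rad
Load 3 — point force P=16 kN at a=4 m (b=L-a=6):
  θ_3 = -Pa²/(2EI)  [x>a] = -16·4²/(2·200000) = -2/3125 rad
Load 4 — point force P=2 kN at a=10/3 m (b=L-a=20/3):
  θ_4 = -Pa²/(2EI)  [x>a] = -2·(10/3)²/(2·200000) = -1/18000 rad
Superposition: θ = Σ θ_i = -48407/9000000 rad ≈ -0.005379 rad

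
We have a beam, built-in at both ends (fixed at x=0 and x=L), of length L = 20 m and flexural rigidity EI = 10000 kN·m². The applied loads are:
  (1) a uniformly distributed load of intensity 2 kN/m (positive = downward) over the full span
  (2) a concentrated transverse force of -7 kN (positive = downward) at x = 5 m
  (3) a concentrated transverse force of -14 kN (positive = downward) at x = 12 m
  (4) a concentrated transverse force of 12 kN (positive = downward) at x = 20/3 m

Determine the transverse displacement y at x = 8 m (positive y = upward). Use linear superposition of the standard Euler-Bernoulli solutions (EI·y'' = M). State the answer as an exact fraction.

Load 1 — uniform load w=2 kN/m over full span:
  y_1 = -wx²(L-x)²/(24EI) = -2·8²·(20-8)²/(24·10000) = -48/625 m
Load 2 — point force P=-7 kN at a=5 m (b=L-a=15):
  y_2 = -Pa²(L-x)²(3bL-(3b+a)(L-x))/(6L³EI)  [x>a] = -(-7)·5²·(20-8)²·(3·15·20-(3·15+5)·(20-8))/(6·20³·10000) = 63/4000 m
Load 3 — point force P=-14 kN at a=12 m (b=L-a=8):
  y_3 = -Pb²x²(3aL-(3a+b)x)/(6L³EI)  [x≤a] = -(-14)·8²·8²·(3·12·20-(3·12+8)·8)/(6·20³·10000) = 10304/234375 m
Load 4 — point force P=12 kN at a=20/3 m (b=L-a=40/3):
  y_4 = -Pa²(L-x)²(3bL-(3b+a)(L-x))/(6L³EI)  [x>a] = -12·(20/3)²·(20-8)²·(3·(40/3)·20-(3·(40/3)+(20/3))·(20-8))/(6·20³·10000) = -24/625 m
Superposition: y = Σ y_i = -416147/7500000 m ≈ -0.055486 m

y(8) = -416147/7500000 m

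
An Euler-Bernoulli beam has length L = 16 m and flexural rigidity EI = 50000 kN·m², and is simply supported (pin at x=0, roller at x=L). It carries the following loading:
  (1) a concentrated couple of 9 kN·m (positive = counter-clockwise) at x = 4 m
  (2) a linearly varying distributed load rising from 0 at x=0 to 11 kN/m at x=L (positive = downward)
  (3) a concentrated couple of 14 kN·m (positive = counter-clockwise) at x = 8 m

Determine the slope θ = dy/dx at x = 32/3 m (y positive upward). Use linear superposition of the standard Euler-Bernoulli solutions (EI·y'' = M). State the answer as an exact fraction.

θ(32/3) = 1004639/121500000 rad

Load 1 — applied couple M₀=9 kN·m at a=4 m (b=L-a=12):
  θ_1 = (M₀x²/(2L)-M₀(x-a)+C₁)/EI  [x>a] with C₁=M₀(3b²-L²)/(6L)=33/2 = (9·(32/3)²/(2·16)-9·((32/3)-4)+(33/2))/50000 = -23/100000 rad
Load 2 — triangular load w₀=11 kN/m (0→w₀ over full span):
  θ_2 = -w₀(7L⁴-30L²x²+15x⁴)/(360LEI) = -11·(7·16⁴-30·16²·(32/3)²+15·(32/3)⁴)/(360·16·50000) = 32032/3796875 rad
Load 3 — applied couple M₀=14 kN·m at a=8 m (b=L-a=8):
  θ_3 = (M₀x²/(2L)-M₀(x-a)+C₁)/EI  [x>a] with C₁=M₀(3b²-L²)/(6L)=-28/3 = (14·(32/3)²/(2·16)-14·((32/3)-8)+(-28/3))/50000 = 7/112500 rad
Superposition: θ = Σ θ_i = 1004639/121500000 rad ≈ 0.008269 rad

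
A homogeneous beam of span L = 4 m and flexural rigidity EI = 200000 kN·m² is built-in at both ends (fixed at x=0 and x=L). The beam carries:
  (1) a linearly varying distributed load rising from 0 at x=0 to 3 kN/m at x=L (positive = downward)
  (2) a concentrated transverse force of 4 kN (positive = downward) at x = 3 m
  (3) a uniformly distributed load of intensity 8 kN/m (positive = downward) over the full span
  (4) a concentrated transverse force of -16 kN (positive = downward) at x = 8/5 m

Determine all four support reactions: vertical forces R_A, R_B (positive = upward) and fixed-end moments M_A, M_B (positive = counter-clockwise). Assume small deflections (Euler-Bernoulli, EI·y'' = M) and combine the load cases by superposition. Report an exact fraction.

Load 1 — triangular load w₀=3 kN/m (0→w₀ over full span):
  R_A = 3w₀L/20 = 3·3·4/20 = 9/5 kN
  M_A = w₀L²/30 = 3·4²/30 = 8/5 kN·m
  R_B = 7w₀L/20 = 7·3·4/20 = 21/5 kN
  M_B = -w₀L²/20 = -3·4²/20 = -12/5 kN·m
Load 2 — point force P=4 kN at a=3 m (b=L-a=1):
  R_A = Pb²(3a+b)/L³ = 4·1²·(3·3+1)/4³ = 5/8 kN
  M_A = Pab²/L² = 4·3·1²/4² = 3/4 kN·m
  R_B = Pa²(a+3b)/L³ = 4·3²·(3+3·1)/4³ = 27/8 kN
  M_B = -Pa²b/L² = -4·3²·1/4² = -9/4 kN·m
Load 3 — uniform load w=8 kN/m over full span:
  R_A = wL/2 = 8·4/2 = 16 kN
  M_A = wL²/12 = 8·4²/12 = 32/3 kN·m
  R_B = wL/2 = 8·4/2 = 16 kN
  M_B = -wL²/12 = -8·4²/12 = -32/3 kN·m
Load 4 — point force P=-16 kN at a=8/5 m (b=L-a=12/5):
  R_A = Pb²(3a+b)/L³ = (-16)·(12/5)²·(3·(8/5)+(12/5))/4³ = -1296/125 kN
  M_A = Pab²/L² = (-16)·(8/5)·(12/5)²/4² = -1152/125 kN·m
  R_B = Pa²(a+3b)/L³ = (-16)·(8/5)²·((8/5)+3·(12/5))/4³ = -704/125 kN
  M_B = -Pa²b/L² = -(-16)·(8/5)²·(12/5)/4² = 768/125 kN·m
Superposition: R_A = 8057/1000 kN, M_A = 5701/1500 kN·m, R_B = 17943/1000 kN, M_B = -13759/1500 kN·m

R_A = 8057/1000 kN, M_A = 5701/1500 kN·m, R_B = 17943/1000 kN, M_B = -13759/1500 kN·m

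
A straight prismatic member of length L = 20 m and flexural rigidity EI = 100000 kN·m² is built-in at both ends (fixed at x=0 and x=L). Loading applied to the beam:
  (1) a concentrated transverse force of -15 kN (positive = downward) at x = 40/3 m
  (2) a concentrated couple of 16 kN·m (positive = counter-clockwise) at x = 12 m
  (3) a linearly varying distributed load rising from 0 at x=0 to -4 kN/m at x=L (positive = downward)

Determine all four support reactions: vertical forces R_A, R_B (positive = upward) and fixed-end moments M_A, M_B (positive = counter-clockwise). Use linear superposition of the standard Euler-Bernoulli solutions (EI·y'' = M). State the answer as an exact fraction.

R_A = -16579/1125 kN, M_A = -15848/225 kN·m, R_B = -45296/1125 kN, M_B = 28432/225 kN·m

Load 1 — point force P=-15 kN at a=40/3 m (b=L-a=20/3):
  R_A = Pb²(3a+b)/L³ = (-15)·(20/3)²·(3·(40/3)+(20/3))/20³ = -35/9 kN
  M_A = Pab²/L² = (-15)·(40/3)·(20/3)²/20² = -200/9 kN·m
  R_B = Pa²(a+3b)/L³ = (-15)·(40/3)²·((40/3)+3·(20/3))/20³ = -100/9 kN
  M_B = -Pa²b/L² = -(-15)·(40/3)²·(20/3)/20² = 400/9 kN·m
Load 2 — applied couple M₀=16 kN·m at a=12 m (b=L-a=8):
  R_A = 6M₀ab/L³ = 6·16·12·8/20³ = 144/125 kN
  M_A = M₀b(2a-b)/L² = 16·8·(2·12-8)/20² = 128/25 kN·m
  R_B = -6M₀ab/L³ = -6·16·12·8/20³ = -144/125 kN
  M_B = M₀a(2b-a)/L² = 16·12·(2·8-12)/20² = 48/25 kN·m
Load 3 — triangular load w₀=-4 kN/m (0→w₀ over full span):
  R_A = 3w₀L/20 = 3·(-4)·20/20 = -12 kN
  M_A = w₀L²/30 = (-4)·20²/30 = -160/3 kN·m
  R_B = 7w₀L/20 = 7·(-4)·20/20 = -28 kN
  M_B = -w₀L²/20 = -(-4)·20²/20 = 80 kN·m
Superposition: R_A = -16579/1125 kN, M_A = -15848/225 kN·m, R_B = -45296/1125 kN, M_B = 28432/225 kN·m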